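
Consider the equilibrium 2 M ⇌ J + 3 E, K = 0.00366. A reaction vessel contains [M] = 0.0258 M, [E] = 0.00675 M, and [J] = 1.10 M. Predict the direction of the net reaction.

Q = [J]·[E]³ / [M]² = (1.10)·(0.00675)³ / (0.0258)² = 5.08×10⁻⁴
Q = 5.08×10⁻⁴ < K = 0.00366, so the forward reaction proceeds.

forward (toward products)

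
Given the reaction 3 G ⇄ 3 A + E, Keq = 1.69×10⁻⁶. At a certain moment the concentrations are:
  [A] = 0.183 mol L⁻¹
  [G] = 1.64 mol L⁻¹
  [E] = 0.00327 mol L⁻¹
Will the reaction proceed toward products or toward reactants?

Q = [A]³·[E] / [G]³ = (0.183)³·(0.00327) / (1.64)³ = 4.54×10⁻⁶
Q = 4.54×10⁻⁶ > Keq = 1.69×10⁻⁶, so the reverse reaction proceeds.

in the reverse direction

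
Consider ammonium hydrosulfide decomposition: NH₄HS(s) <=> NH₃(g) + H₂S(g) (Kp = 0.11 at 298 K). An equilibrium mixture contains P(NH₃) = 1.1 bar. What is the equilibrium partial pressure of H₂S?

(NH₄HS is a pure solid — omitted from Kp.)
At equilibrium, Kp = P(NH₃)·P(H₂S) = 0.11.
(1.1)·(P(H₂S)) = 0.11
P(H₂S) = 0.100 = 0.10 bar

P(H₂S) = 0.10 bar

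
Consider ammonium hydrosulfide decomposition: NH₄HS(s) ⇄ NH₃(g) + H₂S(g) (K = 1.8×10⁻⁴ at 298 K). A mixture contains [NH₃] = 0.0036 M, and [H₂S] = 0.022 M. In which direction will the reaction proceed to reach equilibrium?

(NH₄HS is a pure solid — omitted from Q.)
Q = [NH₃]·[H₂S] = (0.0036)·(0.022) = 7.9×10⁻⁵
Q = 7.9×10⁻⁵ < K = 1.8×10⁻⁴, so the forward reaction proceeds.

toward products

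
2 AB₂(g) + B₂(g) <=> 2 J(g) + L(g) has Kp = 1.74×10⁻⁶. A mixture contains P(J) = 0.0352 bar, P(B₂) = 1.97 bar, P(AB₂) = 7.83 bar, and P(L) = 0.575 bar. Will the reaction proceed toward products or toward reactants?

toward reactants

Qp = P(J)²·P(L) / (P(AB₂)²·P(B₂)) = (0.0352)²·(0.575) / ((7.83)²·(1.97)) = 5.90×10⁻⁶
Qp = 5.90×10⁻⁶ > Kp = 1.74×10⁻⁶, so the reverse reaction proceeds.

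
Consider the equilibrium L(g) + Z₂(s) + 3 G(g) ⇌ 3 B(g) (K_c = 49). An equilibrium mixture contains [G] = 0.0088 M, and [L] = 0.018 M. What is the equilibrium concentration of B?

[B] = 0.0084 M

(Z₂ is a pure solid — omitted from K_c.)
At equilibrium, K_c = [B]³ / ([L]·[G]³) = 49.
([B])³ / ((0.018)·(0.0088)³) = 49
[B]³ = 6.01e-7 ⇒ [B] = 0.0084 M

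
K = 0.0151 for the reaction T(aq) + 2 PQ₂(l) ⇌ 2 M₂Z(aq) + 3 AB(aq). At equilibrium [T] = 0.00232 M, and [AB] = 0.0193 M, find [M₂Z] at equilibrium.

(PQ₂ is a pure liquid — omitted from K.)
At equilibrium, K = [M₂Z]²·[AB]³ / [T] = 0.0151.
([M₂Z])²·(0.0193)³ / (0.00232) = 0.0151
[M₂Z]² = 4.87 ⇒ [M₂Z] = 2.21 M

[M₂Z] = 2.21 M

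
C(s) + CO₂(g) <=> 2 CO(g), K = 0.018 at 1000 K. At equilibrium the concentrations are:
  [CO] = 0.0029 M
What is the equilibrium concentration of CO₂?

(C is a pure solid — omitted from K.)
At equilibrium, K = [CO]² / [CO₂] = 0.018.
(0.0029)² / ([CO₂]) = 0.018
[CO₂] = 4.67×10⁻⁴ = 4.7×10⁻⁴ M

[CO₂] = 4.7×10⁻⁴ M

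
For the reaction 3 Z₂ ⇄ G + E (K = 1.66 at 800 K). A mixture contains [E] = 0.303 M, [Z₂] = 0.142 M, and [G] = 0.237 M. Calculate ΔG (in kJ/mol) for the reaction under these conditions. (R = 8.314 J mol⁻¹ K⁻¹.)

Q = [G]·[E] / [Z₂]³ = (0.237)·(0.303) / (0.142)³ = 25.1
ΔG = RT ln(Q/K) = (8.314 J mol⁻¹ K⁻¹)(800 K) × ln(25.1/1.66)
   = (6.651 kJ/mol)(2.716) = 18.1 kJ/mol
ΔG > 0, so the forward reaction is non-spontaneous (proceeds in reverse).

ΔG = 18.1 kJ/mol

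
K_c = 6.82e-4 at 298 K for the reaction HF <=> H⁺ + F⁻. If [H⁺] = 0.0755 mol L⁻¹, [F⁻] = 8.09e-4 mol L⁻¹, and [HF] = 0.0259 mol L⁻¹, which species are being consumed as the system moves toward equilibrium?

H⁺, F⁻ (products)

Q_c = [H⁺]·[F⁻] / [HF] = (0.0755)·(8.09e-4) / (0.0259) = 0.00236
Q_c = 0.00236 > K_c = 6.82e-4: net reverse reaction.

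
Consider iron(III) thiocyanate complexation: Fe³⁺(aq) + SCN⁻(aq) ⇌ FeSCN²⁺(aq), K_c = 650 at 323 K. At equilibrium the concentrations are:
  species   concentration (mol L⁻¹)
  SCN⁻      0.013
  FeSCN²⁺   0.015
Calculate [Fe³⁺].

[Fe³⁺] = 0.0018 mol L⁻¹

At equilibrium, K_c = [FeSCN²⁺] / ([Fe³⁺]·[SCN⁻]) = 650.
(0.015) / (([Fe³⁺])·(0.013)) = 650
[Fe³⁺] = 0.00178 = 0.0018 mol L⁻¹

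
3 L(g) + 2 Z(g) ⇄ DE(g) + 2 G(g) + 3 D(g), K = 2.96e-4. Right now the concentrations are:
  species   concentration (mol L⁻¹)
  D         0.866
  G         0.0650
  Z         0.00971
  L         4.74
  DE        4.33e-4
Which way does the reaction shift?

in the forward direction

Q = [DE]·[G]²·[D]³ / ([L]³·[Z]²) = (4.33e-4)·(0.0650)²·(0.866)³ / ((4.74)³·(0.00971)²) = 1.18e-4
Q = 1.18e-4 < K = 2.96e-4, so the forward reaction proceeds.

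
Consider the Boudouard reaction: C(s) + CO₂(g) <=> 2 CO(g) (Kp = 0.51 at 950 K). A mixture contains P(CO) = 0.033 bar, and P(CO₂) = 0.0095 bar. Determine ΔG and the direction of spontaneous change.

(C is a pure solid — omitted from Qp.)
Qp = P(CO)² / P(CO₂) = (0.033)² / (0.0095) = 0.115
ΔG = RT ln(Qp/Kp) = (8.314 J mol⁻¹ K⁻¹)(950 K) × ln(0.115/0.51)
   = (7.898 kJ/mol)(-1.489) = -11.8 kJ/mol
ΔG < 0, so the forward reaction is spontaneous (proceeds forward).

ΔG = -11.8 kJ/mol; the forward reaction is spontaneous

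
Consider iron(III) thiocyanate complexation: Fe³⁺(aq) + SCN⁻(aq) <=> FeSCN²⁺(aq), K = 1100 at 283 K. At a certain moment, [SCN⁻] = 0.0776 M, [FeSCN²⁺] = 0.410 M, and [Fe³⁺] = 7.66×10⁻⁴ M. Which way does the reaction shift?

Q = [FeSCN²⁺] / ([Fe³⁺]·[SCN⁻]) = (0.410) / ((7.66×10⁻⁴)·(0.0776)) = 6900
Q = 6900 > K = 1100, so the reverse reaction proceeds.

to the left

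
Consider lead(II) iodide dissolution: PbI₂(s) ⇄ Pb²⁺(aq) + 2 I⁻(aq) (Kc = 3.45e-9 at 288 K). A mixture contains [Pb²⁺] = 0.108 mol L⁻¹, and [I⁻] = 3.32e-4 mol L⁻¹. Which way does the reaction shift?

reverse (toward reactants)

(PbI₂ is a pure solid — omitted from Qc.)
Qc = [Pb²⁺]·[I⁻]² = (0.108)·(3.32e-4)² = 1.19e-8
Qc = 1.19e-8 > Kc = 3.45e-9, so the reverse reaction proceeds.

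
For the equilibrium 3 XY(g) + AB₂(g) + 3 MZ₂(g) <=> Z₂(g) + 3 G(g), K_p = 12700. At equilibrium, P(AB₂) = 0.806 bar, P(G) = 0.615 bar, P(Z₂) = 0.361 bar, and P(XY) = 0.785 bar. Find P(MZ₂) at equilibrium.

At equilibrium, K_p = P(Z₂)·P(G)³ / (P(XY)³·P(AB₂)·P(MZ₂)³) = 12700.
(0.361)·(0.615)³ / ((0.785)³·(0.806)·(P(MZ₂))³) = 12700
P(MZ₂)³ = 1.70×10⁻⁵ ⇒ P(MZ₂) = 0.0257 bar

P(MZ₂) = 0.0257 bar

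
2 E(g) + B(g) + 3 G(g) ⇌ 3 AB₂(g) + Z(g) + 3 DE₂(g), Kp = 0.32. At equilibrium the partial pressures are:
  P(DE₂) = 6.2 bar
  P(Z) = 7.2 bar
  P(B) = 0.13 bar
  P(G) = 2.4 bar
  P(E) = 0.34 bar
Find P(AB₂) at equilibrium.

P(AB₂) = 0.034 bar

At equilibrium, Kp = P(AB₂)³·P(Z)·P(DE₂)³ / (P(E)²·P(B)·P(G)³) = 0.32.
(P(AB₂))³·(7.2)·(6.2)³ / ((0.34)²·(0.13)·(2.4)³) = 0.32
P(AB₂)³ = 3.87e-5 ⇒ P(AB₂) = 0.034 bar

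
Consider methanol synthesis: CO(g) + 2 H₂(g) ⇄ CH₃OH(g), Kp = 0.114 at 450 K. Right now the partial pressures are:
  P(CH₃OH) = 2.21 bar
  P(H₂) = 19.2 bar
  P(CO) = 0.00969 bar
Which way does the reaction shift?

toward reactants

Qp = P(CH₃OH) / (P(CO)·P(H₂)²) = (2.21) / ((0.00969)·(19.2)²) = 0.619
Qp = 0.619 > Kp = 0.114, so the reverse reaction proceeds.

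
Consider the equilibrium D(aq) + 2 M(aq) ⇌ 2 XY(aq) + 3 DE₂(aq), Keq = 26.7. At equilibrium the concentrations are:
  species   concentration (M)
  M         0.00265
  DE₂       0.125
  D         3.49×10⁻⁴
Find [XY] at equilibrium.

At equilibrium, Keq = [XY]²·[DE₂]³ / ([D]·[M]²) = 26.7.
([XY])²·(0.125)³ / ((3.49×10⁻⁴)·(0.00265)²) = 26.7
[XY]² = 3.35×10⁻⁵ ⇒ [XY] = 0.00579 M

[XY] = 0.00579 M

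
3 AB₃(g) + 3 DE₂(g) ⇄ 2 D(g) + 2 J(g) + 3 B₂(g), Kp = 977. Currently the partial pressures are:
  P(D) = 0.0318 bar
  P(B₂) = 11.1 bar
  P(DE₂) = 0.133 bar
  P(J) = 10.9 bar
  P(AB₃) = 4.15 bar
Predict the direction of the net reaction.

Qp = P(D)²·P(J)²·P(B₂)³ / (P(AB₃)³·P(DE₂)³) = (0.0318)²·(10.9)²·(11.1)³ / ((4.15)³·(0.133)³) = 977
Qp = 977 = Kp, so the system is already at equilibrium.

neither direction; the system is at equilibrium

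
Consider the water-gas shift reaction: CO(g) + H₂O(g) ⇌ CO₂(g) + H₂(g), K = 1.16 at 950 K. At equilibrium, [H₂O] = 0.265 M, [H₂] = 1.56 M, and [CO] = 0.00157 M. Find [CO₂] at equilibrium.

At equilibrium, K = [CO₂]·[H₂] / ([CO]·[H₂O]) = 1.16.
([CO₂])·(1.56) / ((0.00157)·(0.265)) = 1.16
[CO₂] = 3.09×10⁻⁴ M

[CO₂] = 3.09×10⁻⁴ M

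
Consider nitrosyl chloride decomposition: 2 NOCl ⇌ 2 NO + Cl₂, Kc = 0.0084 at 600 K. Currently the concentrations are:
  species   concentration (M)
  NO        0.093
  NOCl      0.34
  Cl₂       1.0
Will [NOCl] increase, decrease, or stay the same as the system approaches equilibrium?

Qc = [NO]²·[Cl₂] / [NOCl]² = (0.093)²·(1.0) / (0.34)² = 0.075
Qc = 0.075 > Kc = 0.0084: net reverse reaction.
NOCl is a reactant, so it increases.

increase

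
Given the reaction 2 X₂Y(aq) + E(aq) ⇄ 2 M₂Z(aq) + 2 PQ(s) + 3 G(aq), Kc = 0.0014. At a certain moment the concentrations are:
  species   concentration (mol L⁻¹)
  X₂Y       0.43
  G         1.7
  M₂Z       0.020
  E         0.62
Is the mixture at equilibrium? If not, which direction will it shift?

no; Q > K, reaction proceeds in reverse

(PQ is a pure solid — omitted from Qc.)
Qc = [M₂Z]²·[G]³ / ([X₂Y]²·[E]) = (0.020)²·(1.7)³ / ((0.43)²·(0.62)) = 0.017
Qc = 0.017 > Kc = 0.0014: net reverse reaction.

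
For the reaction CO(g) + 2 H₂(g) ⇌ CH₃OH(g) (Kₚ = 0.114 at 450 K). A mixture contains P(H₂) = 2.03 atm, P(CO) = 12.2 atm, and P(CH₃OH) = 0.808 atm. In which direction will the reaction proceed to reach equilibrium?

forward (toward products)

Qₚ = P(CH₃OH) / (P(CO)·P(H₂)²) = (0.808) / ((12.2)·(2.03)²) = 0.0161
Qₚ = 0.0161 < Kₚ = 0.114, so the forward reaction proceeds.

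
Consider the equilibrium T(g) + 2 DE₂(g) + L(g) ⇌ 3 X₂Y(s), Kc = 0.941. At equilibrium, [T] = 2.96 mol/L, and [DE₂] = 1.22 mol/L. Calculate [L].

[L] = 0.241 mol/L

(X₂Y is a pure solid — omitted from Kc.)
At equilibrium, Kc = 1 / ([T]·[DE₂]²·[L]) = 0.941.
1 / ((2.96)·(1.22)²·([L])) = 0.941
[L] = 0.241 mol/L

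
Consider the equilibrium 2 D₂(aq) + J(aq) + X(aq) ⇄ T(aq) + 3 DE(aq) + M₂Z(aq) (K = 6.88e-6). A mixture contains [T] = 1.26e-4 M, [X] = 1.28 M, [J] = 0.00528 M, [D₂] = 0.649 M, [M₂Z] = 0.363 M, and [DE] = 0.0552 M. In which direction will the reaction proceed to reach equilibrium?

Q = [T]·[DE]³·[M₂Z] / ([D₂]²·[J]·[X]) = (1.26e-4)·(0.0552)³·(0.363) / ((0.649)²·(0.00528)·(1.28)) = 2.70e-6
Q = 2.70e-6 < K = 6.88e-6, so the forward reaction proceeds.

toward products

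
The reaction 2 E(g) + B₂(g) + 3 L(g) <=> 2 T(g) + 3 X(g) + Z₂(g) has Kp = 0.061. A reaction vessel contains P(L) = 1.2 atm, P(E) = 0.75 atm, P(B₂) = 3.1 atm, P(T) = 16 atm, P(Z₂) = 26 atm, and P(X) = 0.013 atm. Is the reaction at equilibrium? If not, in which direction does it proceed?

Qp = P(T)²·P(X)³·P(Z₂) / (P(E)²·P(B₂)·P(L)³) = (16)²·(0.013)³·(26) / ((0.75)²·(3.1)·(1.2)³) = 0.0049
Qp = 0.0049 < Kp = 0.061, so the forward reaction proceeds.

forward (toward products)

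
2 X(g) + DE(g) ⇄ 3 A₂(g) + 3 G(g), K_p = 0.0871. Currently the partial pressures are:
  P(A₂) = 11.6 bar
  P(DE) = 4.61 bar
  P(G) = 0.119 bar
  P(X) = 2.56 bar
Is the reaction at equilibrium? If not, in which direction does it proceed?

Q_p = P(A₂)³·P(G)³ / (P(X)²·P(DE)) = (11.6)³·(0.119)³ / ((2.56)²·(4.61)) = 0.0871
Q_p = 0.0871 = K_p, so the system is already at equilibrium.

no net change (already at equilibrium)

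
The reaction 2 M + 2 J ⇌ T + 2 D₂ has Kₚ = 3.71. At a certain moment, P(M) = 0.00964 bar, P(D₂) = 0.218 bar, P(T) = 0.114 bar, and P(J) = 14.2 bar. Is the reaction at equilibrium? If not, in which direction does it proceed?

Qₚ = P(T)·P(D₂)² / (P(M)²·P(J)²) = (0.114)·(0.218)² / ((0.00964)²·(14.2)²) = 0.289
Qₚ = 0.289 < Kₚ = 3.71, so the forward reaction proceeds.

forward (toward products)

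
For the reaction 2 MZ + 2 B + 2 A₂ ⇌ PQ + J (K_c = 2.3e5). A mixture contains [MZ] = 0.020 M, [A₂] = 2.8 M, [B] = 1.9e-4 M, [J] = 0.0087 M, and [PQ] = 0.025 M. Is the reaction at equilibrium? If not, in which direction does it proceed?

Q_c = [PQ]·[J] / ([MZ]²·[B]²·[A₂]²) = (0.025)·(0.0087) / ((0.020)²·(1.9e-4)²·(2.8)²) = 1.9e6
Q_c = 1.9e6 > K_c = 2.3e5, so the reverse reaction proceeds.

in the reverse direction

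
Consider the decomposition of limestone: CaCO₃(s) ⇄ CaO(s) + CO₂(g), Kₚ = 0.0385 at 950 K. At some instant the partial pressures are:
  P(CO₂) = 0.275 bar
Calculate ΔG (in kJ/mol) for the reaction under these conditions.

ΔG = 15.5 kJ/mol

(CaCO₃, CaO are pure solids — omitted from Qₚ.)
Qₚ = P(CO₂) = 0.275
ΔG = RT ln(Qₚ/Kₚ) = (8.314 J mol⁻¹ K⁻¹)(950 K) × ln(0.275/0.0385)
   = (7.898 kJ/mol)(1.966) = 15.5 kJ/mol
ΔG > 0, so the forward reaction is non-spontaneous (proceeds in reverse).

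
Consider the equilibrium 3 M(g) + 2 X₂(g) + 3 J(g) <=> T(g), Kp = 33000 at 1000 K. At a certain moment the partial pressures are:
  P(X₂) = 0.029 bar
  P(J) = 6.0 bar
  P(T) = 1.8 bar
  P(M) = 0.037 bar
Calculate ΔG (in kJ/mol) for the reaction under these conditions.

ΔG = 14.8 kJ/mol

Qp = P(T) / (P(M)³·P(X₂)²·P(J)³) = (1.8) / ((0.037)³·(0.029)²·(6.0)³) = 1.96×10⁵
ΔG = RT ln(Qp/Kp) = (8.314 J mol⁻¹ K⁻¹)(1000 K) × ln(1.96×10⁵/33000)
   = (8.314 kJ/mol)(1.782) = 14.8 kJ/mol
ΔG > 0, so the forward reaction is non-spontaneous (proceeds in reverse).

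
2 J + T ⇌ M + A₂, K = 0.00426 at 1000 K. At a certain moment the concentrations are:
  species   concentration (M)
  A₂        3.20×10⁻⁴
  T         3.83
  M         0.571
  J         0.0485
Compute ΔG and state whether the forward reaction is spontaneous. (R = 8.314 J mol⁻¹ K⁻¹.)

ΔG = 13.0 kJ/mol; the forward reaction is non-spontaneous

Q = [M]·[A₂] / ([J]²·[T]) = (0.571)·(3.20×10⁻⁴) / ((0.0485)²·(3.83)) = 0.0203
ΔG = RT ln(Q/K) = (8.314 J mol⁻¹ K⁻¹)(1000 K) × ln(0.0203/0.00426)
   = (8.314 kJ/mol)(1.561) = 13.0 kJ/mol
ΔG > 0, so the forward reaction is non-spontaneous (proceeds in reverse).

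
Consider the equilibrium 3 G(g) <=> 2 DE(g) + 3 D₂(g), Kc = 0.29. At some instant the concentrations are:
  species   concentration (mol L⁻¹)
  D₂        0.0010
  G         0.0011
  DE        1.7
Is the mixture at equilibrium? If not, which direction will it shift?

Qc = [DE]²·[D₂]³ / [G]³ = (1.7)²·(0.0010)³ / (0.0011)³ = 2.2
Qc = 2.2 > Kc = 0.29: net reverse reaction.

no; Q > K, reaction proceeds in reverse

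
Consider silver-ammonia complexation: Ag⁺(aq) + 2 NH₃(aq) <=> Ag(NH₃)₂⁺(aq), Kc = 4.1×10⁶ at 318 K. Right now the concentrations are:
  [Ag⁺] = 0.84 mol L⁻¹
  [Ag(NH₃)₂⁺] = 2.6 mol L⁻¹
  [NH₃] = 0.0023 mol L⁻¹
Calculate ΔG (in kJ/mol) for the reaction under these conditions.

ΔG = -5.15 kJ/mol

Qc = [Ag(NH₃)₂⁺] / ([Ag⁺]·[NH₃]²) = (2.6) / ((0.84)·(0.0023)²) = 5.85×10⁵
ΔG = RT ln(Qc/Kc) = (8.314 J mol⁻¹ K⁻¹)(318 K) × ln(5.85×10⁵/4.1×10⁶)
   = (2.644 kJ/mol)(-1.947) = -5.15 kJ/mol
ΔG < 0, so the forward reaction is spontaneous (proceeds forward).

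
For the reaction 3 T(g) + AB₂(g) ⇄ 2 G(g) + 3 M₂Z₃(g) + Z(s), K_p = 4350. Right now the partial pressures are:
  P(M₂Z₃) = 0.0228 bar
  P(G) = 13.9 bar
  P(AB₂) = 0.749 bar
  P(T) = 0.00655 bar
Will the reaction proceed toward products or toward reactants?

to the left

(Z is a pure solid — omitted from Q_p.)
Q_p = P(G)²·P(M₂Z₃)³ / (P(T)³·P(AB₂)) = (13.9)²·(0.0228)³ / ((0.00655)³·(0.749)) = 10900
Q_p = 10900 > K_p = 4350, so the reverse reaction proceeds.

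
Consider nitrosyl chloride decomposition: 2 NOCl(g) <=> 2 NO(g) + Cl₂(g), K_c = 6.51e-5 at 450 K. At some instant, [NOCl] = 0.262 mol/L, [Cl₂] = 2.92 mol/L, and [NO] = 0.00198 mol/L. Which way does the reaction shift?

toward reactants

Q_c = [NO]²·[Cl₂] / [NOCl]² = (0.00198)²·(2.92) / (0.262)² = 1.67e-4
Q_c = 1.67e-4 > K_c = 6.51e-5, so the reverse reaction proceeds.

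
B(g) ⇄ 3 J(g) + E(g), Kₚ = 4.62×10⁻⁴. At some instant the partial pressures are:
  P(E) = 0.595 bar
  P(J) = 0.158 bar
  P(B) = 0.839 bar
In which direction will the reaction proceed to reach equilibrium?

Qₚ = P(J)³·P(E) / P(B) = (0.158)³·(0.595) / (0.839) = 0.00280
Qₚ = 0.00280 > Kₚ = 4.62×10⁻⁴, so the reverse reaction proceeds.

to the left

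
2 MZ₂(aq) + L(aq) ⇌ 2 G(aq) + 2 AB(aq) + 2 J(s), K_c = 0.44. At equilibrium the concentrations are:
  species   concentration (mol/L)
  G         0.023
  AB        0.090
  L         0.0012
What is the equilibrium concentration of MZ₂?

[MZ₂] = 0.090 mol/L

(J is a pure solid — omitted from K_c.)
At equilibrium, K_c = [G]²·[AB]² / ([MZ₂]²·[L]) = 0.44.
(0.023)²·(0.090)² / (([MZ₂])²·(0.0012)) = 0.44
[MZ₂]² = 0.00812 ⇒ [MZ₂] = 0.090 mol/L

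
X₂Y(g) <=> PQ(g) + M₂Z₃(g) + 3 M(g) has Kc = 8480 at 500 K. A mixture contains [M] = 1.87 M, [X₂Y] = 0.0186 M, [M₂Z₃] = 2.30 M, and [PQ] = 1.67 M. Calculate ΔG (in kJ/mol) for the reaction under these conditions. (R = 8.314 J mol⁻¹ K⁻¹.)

Qc = [PQ]·[M₂Z₃]·[M]³ / [X₂Y] = (1.67)·(2.30)·(1.87)³ / (0.0186) = 1350
ΔG = RT ln(Qc/Kc) = (8.314 J mol⁻¹ K⁻¹)(500 K) × ln(1350/8480)
   = (4.157 kJ/mol)(-1.838) = -7.64 kJ/mol
ΔG < 0, so the forward reaction is spontaneous (proceeds forward).

ΔG = -7.64 kJ/mol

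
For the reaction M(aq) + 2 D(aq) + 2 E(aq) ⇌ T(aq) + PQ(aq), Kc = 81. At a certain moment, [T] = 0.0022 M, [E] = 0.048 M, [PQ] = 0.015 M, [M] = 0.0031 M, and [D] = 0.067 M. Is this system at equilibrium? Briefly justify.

Qc = [T]·[PQ] / ([M]·[D]²·[E]²) = (0.0022)·(0.015) / ((0.0031)·(0.067)²·(0.048)²) = 1000
Qc = 1000 > Kc = 81: net reverse reaction.

no; Q > K, reaction proceeds in reverse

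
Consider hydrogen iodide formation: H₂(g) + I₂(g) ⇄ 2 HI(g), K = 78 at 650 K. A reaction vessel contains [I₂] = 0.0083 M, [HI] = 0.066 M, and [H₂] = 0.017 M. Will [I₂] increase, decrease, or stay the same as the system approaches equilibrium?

Q = [HI]² / ([H₂]·[I₂]) = (0.066)² / ((0.017)·(0.0083)) = 31
Q = 31 < K = 78: net forward reaction.
I₂ is a reactant, so it decreases.

decrease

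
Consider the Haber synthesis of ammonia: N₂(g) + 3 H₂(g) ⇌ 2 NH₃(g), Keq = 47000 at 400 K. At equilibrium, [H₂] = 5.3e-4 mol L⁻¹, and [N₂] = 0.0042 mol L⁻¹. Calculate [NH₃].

At equilibrium, Keq = [NH₃]² / ([N₂]·[H₂]³) = 47000.
([NH₃])² / ((0.0042)·(5.3e-4)³) = 47000
[NH₃]² = 2.94e-8 ⇒ [NH₃] = 1.7e-4 mol L⁻¹

[NH₃] = 1.7e-4 mol L⁻¹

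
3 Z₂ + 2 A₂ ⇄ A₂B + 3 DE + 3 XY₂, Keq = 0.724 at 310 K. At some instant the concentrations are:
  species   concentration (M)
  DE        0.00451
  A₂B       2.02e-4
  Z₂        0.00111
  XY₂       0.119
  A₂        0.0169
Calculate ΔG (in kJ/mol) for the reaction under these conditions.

ΔG = -5.68 kJ/mol

Q = [A₂B]·[DE]³·[XY₂]³ / ([Z₂]³·[A₂]²) = (2.02e-4)·(0.00451)³·(0.119)³ / ((0.00111)³·(0.0169)²) = 0.0799
ΔG = RT ln(Q/Keq) = (8.314 J mol⁻¹ K⁻¹)(310 K) × ln(0.0799/0.724)
   = (2.577 kJ/mol)(-2.204) = -5.68 kJ/mol
ΔG < 0, so the forward reaction is spontaneous (proceeds forward).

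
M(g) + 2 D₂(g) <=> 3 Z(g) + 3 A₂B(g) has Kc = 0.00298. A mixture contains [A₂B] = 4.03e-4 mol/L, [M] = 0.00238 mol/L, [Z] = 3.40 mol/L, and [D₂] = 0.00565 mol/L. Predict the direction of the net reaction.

Qc = [Z]³·[A₂B]³ / ([M]·[D₂]²) = (3.40)³·(4.03e-4)³ / ((0.00238)·(0.00565)²) = 0.0339
Qc = 0.0339 > Kc = 0.00298, so the reverse reaction proceeds.

reverse (toward reactants)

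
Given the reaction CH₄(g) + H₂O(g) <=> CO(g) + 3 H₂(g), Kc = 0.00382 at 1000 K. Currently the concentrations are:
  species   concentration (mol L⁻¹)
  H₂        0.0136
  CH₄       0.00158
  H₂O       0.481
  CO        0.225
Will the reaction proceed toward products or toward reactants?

toward products

Qc = [CO]·[H₂]³ / ([CH₄]·[H₂O]) = (0.225)·(0.0136)³ / ((0.00158)·(0.481)) = 7.45e-4
Qc = 7.45e-4 < Kc = 0.00382, so the forward reaction proceeds.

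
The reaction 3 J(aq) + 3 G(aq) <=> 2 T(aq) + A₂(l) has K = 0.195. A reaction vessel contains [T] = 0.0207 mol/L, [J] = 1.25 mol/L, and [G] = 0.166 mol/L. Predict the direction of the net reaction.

in the forward direction

(A₂ is a pure liquid — omitted from Q.)
Q = [T]² / ([J]³·[G]³) = (0.0207)² / ((1.25)³·(0.166)³) = 0.0480
Q = 0.0480 < K = 0.195, so the forward reaction proceeds.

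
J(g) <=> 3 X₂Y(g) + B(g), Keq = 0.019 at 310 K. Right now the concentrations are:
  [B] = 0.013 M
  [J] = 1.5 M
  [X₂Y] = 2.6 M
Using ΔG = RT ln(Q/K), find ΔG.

Q = [X₂Y]³·[B] / [J] = (2.6)³·(0.013) / (1.5) = 0.152
ΔG = RT ln(Q/Keq) = (8.314 J mol⁻¹ K⁻¹)(310 K) × ln(0.152/0.019)
   = (2.577 kJ/mol)(2.079) = 5.36 kJ/mol
ΔG > 0, so the forward reaction is non-spontaneous (proceeds in reverse).

ΔG = 5.36 kJ/mol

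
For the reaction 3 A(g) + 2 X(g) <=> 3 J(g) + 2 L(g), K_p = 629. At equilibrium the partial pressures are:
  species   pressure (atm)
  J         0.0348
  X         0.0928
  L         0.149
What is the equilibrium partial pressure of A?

P(A) = 0.00557 atm

At equilibrium, K_p = P(J)³·P(L)² / (P(A)³·P(X)²) = 629.
(0.0348)³·(0.149)² / ((P(A))³·(0.0928)²) = 629
P(A)³ = 1.73×10⁻⁷ ⇒ P(A) = 0.00557 atm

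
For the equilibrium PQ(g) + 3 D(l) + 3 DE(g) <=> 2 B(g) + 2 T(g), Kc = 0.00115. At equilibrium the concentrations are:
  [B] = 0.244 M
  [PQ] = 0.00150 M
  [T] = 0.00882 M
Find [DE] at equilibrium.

[DE] = 1.39 M

(D is a pure liquid — omitted from Kc.)
At equilibrium, Kc = [B]²·[T]² / ([PQ]·[DE]³) = 0.00115.
(0.244)²·(0.00882)² / ((0.00150)·([DE])³) = 0.00115
[DE]³ = 2.68 ⇒ [DE] = 1.39 M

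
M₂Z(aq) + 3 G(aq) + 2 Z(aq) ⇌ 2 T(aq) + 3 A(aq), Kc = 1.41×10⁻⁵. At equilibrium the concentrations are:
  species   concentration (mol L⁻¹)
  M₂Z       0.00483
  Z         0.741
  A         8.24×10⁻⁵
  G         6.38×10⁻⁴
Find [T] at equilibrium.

At equilibrium, Kc = [T]²·[A]³ / ([M₂Z]·[G]³·[Z]²) = 1.41×10⁻⁵.
([T])²·(8.24×10⁻⁵)³ / ((0.00483)·(6.38×10⁻⁴)³·(0.741)²) = 1.41×10⁻⁵
[T]² = 1.74×10⁻⁵ ⇒ [T] = 0.00417 mol L⁻¹

[T] = 0.00417 mol L⁻¹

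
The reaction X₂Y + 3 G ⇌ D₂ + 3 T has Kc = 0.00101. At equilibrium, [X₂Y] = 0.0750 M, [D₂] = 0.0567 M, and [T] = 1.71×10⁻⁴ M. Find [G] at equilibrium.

[G] = 0.00155 M

At equilibrium, Kc = [D₂]·[T]³ / ([X₂Y]·[G]³) = 0.00101.
(0.0567)·(1.71×10⁻⁴)³ / ((0.0750)·([G])³) = 0.00101
[G]³ = 3.74×10⁻⁹ ⇒ [G] = 0.00155 M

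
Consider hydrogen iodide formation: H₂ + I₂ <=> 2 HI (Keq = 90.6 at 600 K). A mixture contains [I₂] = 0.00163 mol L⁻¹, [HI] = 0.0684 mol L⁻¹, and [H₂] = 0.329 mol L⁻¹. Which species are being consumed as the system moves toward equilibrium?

Q = [HI]² / ([H₂]·[I₂]) = (0.0684)² / ((0.329)·(0.00163)) = 8.72
Q = 8.72 < Keq = 90.6: net forward reaction.

H₂, I₂ (reactants)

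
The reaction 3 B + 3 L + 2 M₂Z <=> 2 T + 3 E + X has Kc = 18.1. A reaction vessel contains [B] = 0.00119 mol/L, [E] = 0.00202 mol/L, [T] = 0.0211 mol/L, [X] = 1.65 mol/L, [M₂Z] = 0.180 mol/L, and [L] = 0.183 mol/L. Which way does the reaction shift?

Qc = [T]²·[E]³·[X] / ([B]³·[L]³·[M₂Z]²) = (0.0211)²·(0.00202)³·(1.65) / ((0.00119)³·(0.183)³·(0.180)²) = 18.1
Qc = 18.1 = Kc, so the system is already at equilibrium.

no net change (already at equilibrium)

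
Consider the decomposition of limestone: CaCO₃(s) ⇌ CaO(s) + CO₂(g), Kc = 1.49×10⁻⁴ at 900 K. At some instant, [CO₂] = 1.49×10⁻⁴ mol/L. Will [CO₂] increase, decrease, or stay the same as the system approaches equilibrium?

(CaCO₃, CaO are pure solids — omitted from Qc.)
Qc = [CO₂] = 1.49×10⁻⁴
Qc = 1.49×10⁻⁴ = Kc; the system is at equilibrium.

stay the same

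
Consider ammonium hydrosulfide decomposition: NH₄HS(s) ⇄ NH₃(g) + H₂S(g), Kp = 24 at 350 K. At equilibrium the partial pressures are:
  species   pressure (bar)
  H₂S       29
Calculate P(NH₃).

(NH₄HS is a pure solid — omitted from Kp.)
At equilibrium, Kp = P(NH₃)·P(H₂S) = 24.
(P(NH₃))·(29) = 24
P(NH₃) = 0.828 = 0.83 bar

P(NH₃) = 0.83 bar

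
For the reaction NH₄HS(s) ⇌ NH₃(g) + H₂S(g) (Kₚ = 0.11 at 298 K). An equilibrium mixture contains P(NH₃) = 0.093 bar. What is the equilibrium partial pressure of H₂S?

(NH₄HS is a pure solid — omitted from Kₚ.)
At equilibrium, Kₚ = P(NH₃)·P(H₂S) = 0.11.
(0.093)·(P(H₂S)) = 0.11
P(H₂S) = 1.18 = 1.2 bar

P(H₂S) = 1.2 bar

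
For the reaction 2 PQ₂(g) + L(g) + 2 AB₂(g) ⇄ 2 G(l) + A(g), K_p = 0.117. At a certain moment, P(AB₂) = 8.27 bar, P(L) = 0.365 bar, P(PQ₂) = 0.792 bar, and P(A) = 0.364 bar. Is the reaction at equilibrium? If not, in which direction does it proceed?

(G is a pure liquid — omitted from Q_p.)
Q_p = P(A) / (P(PQ₂)²·P(L)·P(AB₂)²) = (0.364) / ((0.792)²·(0.365)·(8.27)²) = 0.0232
Q_p = 0.0232 < K_p = 0.117, so the forward reaction proceeds.

forward (toward products)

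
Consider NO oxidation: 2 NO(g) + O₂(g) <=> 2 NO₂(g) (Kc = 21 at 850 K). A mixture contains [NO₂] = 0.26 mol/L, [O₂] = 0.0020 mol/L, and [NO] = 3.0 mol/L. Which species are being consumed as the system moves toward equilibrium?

NO, O₂ (reactants)

Qc = [NO₂]² / ([NO]²·[O₂]) = (0.26)² / ((3.0)²·(0.0020)) = 3.8
Qc = 3.8 < Kc = 21: net forward reaction.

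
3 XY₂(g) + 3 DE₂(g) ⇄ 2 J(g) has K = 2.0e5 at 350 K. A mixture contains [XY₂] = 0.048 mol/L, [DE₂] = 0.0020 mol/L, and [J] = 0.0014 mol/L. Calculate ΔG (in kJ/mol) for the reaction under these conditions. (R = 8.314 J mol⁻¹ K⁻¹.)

ΔG = 7.00 kJ/mol

Q = [J]² / ([XY₂]³·[DE₂]³) = (0.0014)² / ((0.048)³·(0.0020)³) = 2.22e6
ΔG = RT ln(Q/K) = (8.314 J mol⁻¹ K⁻¹)(350 K) × ln(2.22e6/2.0e5)
   = (2.910 kJ/mol)(2.407) = 7.00 kJ/mol
ΔG > 0, so the forward reaction is non-spontaneous (proceeds in reverse).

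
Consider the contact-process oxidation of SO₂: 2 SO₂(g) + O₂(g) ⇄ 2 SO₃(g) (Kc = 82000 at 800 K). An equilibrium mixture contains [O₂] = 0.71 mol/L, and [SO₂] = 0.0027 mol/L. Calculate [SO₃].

[SO₃] = 0.65 mol/L

At equilibrium, Kc = [SO₃]² / ([SO₂]²·[O₂]) = 82000.
([SO₃])² / ((0.0027)²·(0.71)) = 82000
[SO₃]² = 0.424 ⇒ [SO₃] = 0.65 mol/L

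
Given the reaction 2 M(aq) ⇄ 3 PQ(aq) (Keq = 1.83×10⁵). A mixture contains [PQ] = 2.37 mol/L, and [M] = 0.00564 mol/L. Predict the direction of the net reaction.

to the left

Q = [PQ]³ / [M]² = (2.37)³ / (0.00564)² = 4.18×10⁵
Q = 4.18×10⁵ > Keq = 1.83×10⁵, so the reverse reaction proceeds.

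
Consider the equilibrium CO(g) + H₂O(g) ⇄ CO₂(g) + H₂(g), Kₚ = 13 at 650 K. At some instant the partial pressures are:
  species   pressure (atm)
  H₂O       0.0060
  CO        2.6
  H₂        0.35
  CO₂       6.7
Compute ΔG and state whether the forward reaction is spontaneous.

ΔG = 13.2 kJ/mol; the forward reaction is non-spontaneous

Qₚ = P(CO₂)·P(H₂) / (P(CO)·P(H₂O)) = (6.7)·(0.35) / ((2.6)·(0.0060)) = 150
ΔG = RT ln(Qₚ/Kₚ) = (8.314 J mol⁻¹ K⁻¹)(650 K) × ln(150/13)
   = (5.404 kJ/mol)(2.446) = 13.2 kJ/mol
ΔG > 0, so the forward reaction is non-spontaneous (proceeds in reverse).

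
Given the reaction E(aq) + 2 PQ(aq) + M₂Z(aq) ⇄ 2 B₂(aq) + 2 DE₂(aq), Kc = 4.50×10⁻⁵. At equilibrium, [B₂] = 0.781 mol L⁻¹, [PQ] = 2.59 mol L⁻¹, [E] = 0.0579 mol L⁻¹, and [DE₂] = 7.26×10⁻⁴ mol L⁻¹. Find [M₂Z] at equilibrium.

At equilibrium, Kc = [B₂]²·[DE₂]² / ([E]·[PQ]²·[M₂Z]) = 4.50×10⁻⁵.
(0.781)²·(7.26×10⁻⁴)² / ((0.0579)·(2.59)²·([M₂Z])) = 4.50×10⁻⁵
[M₂Z] = 0.0184 mol L⁻¹

[M₂Z] = 0.0184 mol L⁻¹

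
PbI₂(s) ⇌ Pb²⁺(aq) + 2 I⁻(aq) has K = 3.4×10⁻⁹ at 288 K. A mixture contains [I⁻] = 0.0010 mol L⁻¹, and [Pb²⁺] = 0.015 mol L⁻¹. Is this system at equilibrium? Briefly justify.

no; Q > K, reaction proceeds in reverse

(PbI₂ is a pure solid — omitted from Q.)
Q = [Pb²⁺]·[I⁻]² = (0.015)·(0.0010)² = 1.5×10⁻⁸
Q = 1.5×10⁻⁸ > K = 3.4×10⁻⁹: net reverse reaction.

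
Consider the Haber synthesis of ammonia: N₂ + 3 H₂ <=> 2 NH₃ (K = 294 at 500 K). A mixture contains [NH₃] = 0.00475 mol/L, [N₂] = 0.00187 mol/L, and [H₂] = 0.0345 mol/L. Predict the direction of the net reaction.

no net change (already at equilibrium)

Q = [NH₃]² / ([N₂]·[H₂]³) = (0.00475)² / ((0.00187)·(0.0345)³) = 294
Q = 294 = K, so the system is already at equilibrium.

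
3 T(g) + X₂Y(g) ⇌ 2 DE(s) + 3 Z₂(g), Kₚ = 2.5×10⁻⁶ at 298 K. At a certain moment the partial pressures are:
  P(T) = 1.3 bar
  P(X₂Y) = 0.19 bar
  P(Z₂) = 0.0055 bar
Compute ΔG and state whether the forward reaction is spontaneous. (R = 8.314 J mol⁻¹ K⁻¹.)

(DE is a pure solid — omitted from Qₚ.)
Qₚ = P(Z₂)³ / (P(T)³·P(X₂Y)) = (0.0055)³ / ((1.3)³·(0.19)) = 3.99×10⁻⁷
ΔG = RT ln(Qₚ/Kₚ) = (8.314 J mol⁻¹ K⁻¹)(298 K) × ln(3.99×10⁻⁷/2.5×10⁻⁶)
   = (2.478 kJ/mol)(-1.835) = -4.55 kJ/mol
ΔG < 0, so the forward reaction is spontaneous (proceeds forward).

ΔG = -4.55 kJ/mol; the forward reaction is spontaneous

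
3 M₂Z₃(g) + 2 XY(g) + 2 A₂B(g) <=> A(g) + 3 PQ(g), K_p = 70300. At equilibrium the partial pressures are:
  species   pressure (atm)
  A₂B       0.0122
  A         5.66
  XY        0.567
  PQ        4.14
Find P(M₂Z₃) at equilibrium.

At equilibrium, K_p = P(A)·P(PQ)³ / (P(M₂Z₃)³·P(XY)²·P(A₂B)²) = 70300.
(5.66)·(4.14)³ / ((P(M₂Z₃))³·(0.567)²·(0.0122)²) = 70300
P(M₂Z₃)³ = 119 ⇒ P(M₂Z₃) = 4.92 atm

P(M₂Z₃) = 4.92 atm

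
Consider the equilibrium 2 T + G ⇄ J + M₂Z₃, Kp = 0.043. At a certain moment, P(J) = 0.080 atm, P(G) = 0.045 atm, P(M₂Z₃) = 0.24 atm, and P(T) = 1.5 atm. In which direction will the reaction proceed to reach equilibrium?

toward reactants

Qp = P(J)·P(M₂Z₃) / (P(T)²·P(G)) = (0.080)·(0.24) / ((1.5)²·(0.045)) = 0.19
Qp = 0.19 > Kp = 0.043, so the reverse reaction proceeds.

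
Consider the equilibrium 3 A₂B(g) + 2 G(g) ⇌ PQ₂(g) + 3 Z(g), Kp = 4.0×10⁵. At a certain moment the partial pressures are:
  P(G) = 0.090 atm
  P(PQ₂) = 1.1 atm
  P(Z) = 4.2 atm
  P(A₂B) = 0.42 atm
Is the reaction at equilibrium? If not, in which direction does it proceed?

Qp = P(PQ₂)·P(Z)³ / (P(A₂B)³·P(G)²) = (1.1)·(4.2)³ / ((0.42)³·(0.090)²) = 1.4×10⁵
Qp = 1.4×10⁵ < Kp = 4.0×10⁵, so the forward reaction proceeds.

in the forward direction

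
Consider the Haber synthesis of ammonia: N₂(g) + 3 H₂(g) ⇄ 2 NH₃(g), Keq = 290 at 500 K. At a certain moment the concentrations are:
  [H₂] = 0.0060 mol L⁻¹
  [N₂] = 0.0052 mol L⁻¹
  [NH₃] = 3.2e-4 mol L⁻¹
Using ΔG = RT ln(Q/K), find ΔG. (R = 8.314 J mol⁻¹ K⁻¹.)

Q = [NH₃]² / ([N₂]·[H₂]³) = (3.2e-4)² / ((0.0052)·(0.0060)³) = 91.2
ΔG = RT ln(Q/Keq) = (8.314 J mol⁻¹ K⁻¹)(500 K) × ln(91.2/290)
   = (4.157 kJ/mol)(-1.157) = -4.81 kJ/mol
ΔG < 0, so the forward reaction is spontaneous (proceeds forward).

ΔG = -4.81 kJ/mol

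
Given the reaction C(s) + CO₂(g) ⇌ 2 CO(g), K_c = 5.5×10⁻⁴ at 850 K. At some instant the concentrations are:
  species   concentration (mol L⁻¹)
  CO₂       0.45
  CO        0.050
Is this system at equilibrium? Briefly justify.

no; Q > K, reaction proceeds in reverse

(C is a pure solid — omitted from Q_c.)
Q_c = [CO]² / [CO₂] = (0.050)² / (0.45) = 0.0056
Q_c = 0.0056 > K_c = 5.5×10⁻⁴: net reverse reaction.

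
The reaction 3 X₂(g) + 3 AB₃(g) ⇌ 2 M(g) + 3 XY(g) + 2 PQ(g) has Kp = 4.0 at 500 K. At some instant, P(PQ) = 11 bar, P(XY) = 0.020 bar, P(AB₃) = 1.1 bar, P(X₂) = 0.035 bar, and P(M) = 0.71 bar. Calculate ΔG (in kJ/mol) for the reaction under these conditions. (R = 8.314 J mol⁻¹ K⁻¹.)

Qp = P(M)²·P(XY)³·P(PQ)² / (P(X₂)³·P(AB₃)³) = (0.71)²·(0.020)³·(11)² / ((0.035)³·(1.1)³) = 8.55
ΔG = RT ln(Qp/Kp) = (8.314 J mol⁻¹ K⁻¹)(500 K) × ln(8.55/4.0)
   = (4.157 kJ/mol)(0.7596) = 3.16 kJ/mol
ΔG > 0, so the forward reaction is non-spontaneous (proceeds in reverse).

ΔG = 3.16 kJ/mol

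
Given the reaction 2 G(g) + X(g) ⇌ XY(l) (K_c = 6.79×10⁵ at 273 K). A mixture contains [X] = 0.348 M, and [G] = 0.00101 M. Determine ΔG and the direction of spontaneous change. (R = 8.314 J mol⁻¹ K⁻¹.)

(XY is a pure liquid — omitted from Q_c.)
Q_c = 1 / ([G]²·[X]) = 1 / ((0.00101)²·(0.348)) = 2.82×10⁶
ΔG = RT ln(Q_c/K_c) = (8.314 J mol⁻¹ K⁻¹)(273 K) × ln(2.82×10⁶/6.79×10⁵)
   = (2.270 kJ/mol)(1.424) = 3.23 kJ/mol
ΔG > 0, so the forward reaction is non-spontaneous (proceeds in reverse).

ΔG = 3.23 kJ/mol; the forward reaction is non-spontaneous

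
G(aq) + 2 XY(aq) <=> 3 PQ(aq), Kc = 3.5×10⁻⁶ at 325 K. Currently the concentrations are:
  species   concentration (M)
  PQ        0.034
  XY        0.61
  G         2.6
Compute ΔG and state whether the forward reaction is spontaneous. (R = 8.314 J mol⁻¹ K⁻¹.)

Qc = [PQ]³ / ([G]·[XY]²) = (0.034)³ / ((2.6)·(0.61)²) = 4.06×10⁻⁵
ΔG = RT ln(Qc/Kc) = (8.314 J mol⁻¹ K⁻¹)(325 K) × ln(4.06×10⁻⁵/3.5×10⁻⁶)
   = (2.702 kJ/mol)(2.451) = 6.62 kJ/mol
ΔG > 0, so the forward reaction is non-spontaneous (proceeds in reverse).

ΔG = 6.62 kJ/mol; the forward reaction is non-spontaneous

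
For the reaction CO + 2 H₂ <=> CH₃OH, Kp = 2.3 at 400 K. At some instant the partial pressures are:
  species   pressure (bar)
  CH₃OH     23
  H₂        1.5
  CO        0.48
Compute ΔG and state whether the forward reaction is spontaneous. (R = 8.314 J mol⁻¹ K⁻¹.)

ΔG = 7.40 kJ/mol; the forward reaction is non-spontaneous

Qp = P(CH₃OH) / (P(CO)·P(H₂)²) = (23) / ((0.48)·(1.5)²) = 21.3
ΔG = RT ln(Qp/Kp) = (8.314 J mol⁻¹ K⁻¹)(400 K) × ln(21.3/2.3)
   = (3.326 kJ/mol)(2.226) = 7.40 kJ/mol
ΔG > 0, so the forward reaction is non-spontaneous (proceeds in reverse).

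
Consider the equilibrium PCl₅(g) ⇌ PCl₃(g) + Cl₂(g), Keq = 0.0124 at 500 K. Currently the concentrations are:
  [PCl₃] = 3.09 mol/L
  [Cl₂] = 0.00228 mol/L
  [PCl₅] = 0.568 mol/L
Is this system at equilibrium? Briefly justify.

yes, at equilibrium

Q = [PCl₃]·[Cl₂] / [PCl₅] = (3.09)·(0.00228) / (0.568) = 0.0124
Q = 0.0124 = Keq; the system is at equilibrium.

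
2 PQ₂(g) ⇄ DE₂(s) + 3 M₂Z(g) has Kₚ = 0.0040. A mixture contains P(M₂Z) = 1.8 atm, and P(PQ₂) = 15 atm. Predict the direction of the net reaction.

(DE₂ is a pure solid — omitted from Qₚ.)
Qₚ = P(M₂Z)³ / P(PQ₂)² = (1.8)³ / (15)² = 0.026
Qₚ = 0.026 > Kₚ = 0.0040, so the reverse reaction proceeds.

toward reactants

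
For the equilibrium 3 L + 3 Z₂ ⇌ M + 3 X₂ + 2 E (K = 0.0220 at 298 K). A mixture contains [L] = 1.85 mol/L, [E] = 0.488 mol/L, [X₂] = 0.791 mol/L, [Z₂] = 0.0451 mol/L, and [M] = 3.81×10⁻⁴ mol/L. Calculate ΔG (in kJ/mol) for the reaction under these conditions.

Q = [M]·[X₂]³·[E]² / ([L]³·[Z₂]³) = (3.81×10⁻⁴)·(0.791)³·(0.488)² / ((1.85)³·(0.0451)³) = 0.0773
ΔG = RT ln(Q/K) = (8.314 J mol⁻¹ K⁻¹)(298 K) × ln(0.0773/0.0220)
   = (2.478 kJ/mol)(1.257) = 3.11 kJ/mol
ΔG > 0, so the forward reaction is non-spontaneous (proceeds in reverse).

ΔG = 3.11 kJ/mol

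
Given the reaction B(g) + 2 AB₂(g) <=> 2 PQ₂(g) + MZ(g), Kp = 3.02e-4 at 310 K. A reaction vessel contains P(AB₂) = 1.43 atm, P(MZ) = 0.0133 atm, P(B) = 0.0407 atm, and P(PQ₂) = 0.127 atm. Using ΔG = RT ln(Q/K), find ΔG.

Qp = P(PQ₂)²·P(MZ) / (P(B)·P(AB₂)²) = (0.127)²·(0.0133) / ((0.0407)·(1.43)²) = 0.00258
ΔG = RT ln(Qp/Kp) = (8.314 J mol⁻¹ K⁻¹)(310 K) × ln(0.00258/3.02e-4)
   = (2.577 kJ/mol)(2.145) = 5.53 kJ/mol
ΔG > 0, so the forward reaction is non-spontaneous (proceeds in reverse).

ΔG = 5.53 kJ/mol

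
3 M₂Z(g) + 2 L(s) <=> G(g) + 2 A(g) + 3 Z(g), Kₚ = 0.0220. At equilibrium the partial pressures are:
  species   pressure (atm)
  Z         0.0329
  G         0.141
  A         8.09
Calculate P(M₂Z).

(L is a pure solid — omitted from Kₚ.)
At equilibrium, Kₚ = P(G)·P(A)²·P(Z)³ / P(M₂Z)³ = 0.0220.
(0.141)·(8.09)²·(0.0329)³ / (P(M₂Z))³ = 0.0220
P(M₂Z)³ = 0.0149 ⇒ P(M₂Z) = 0.246 atm

P(M₂Z) = 0.246 atm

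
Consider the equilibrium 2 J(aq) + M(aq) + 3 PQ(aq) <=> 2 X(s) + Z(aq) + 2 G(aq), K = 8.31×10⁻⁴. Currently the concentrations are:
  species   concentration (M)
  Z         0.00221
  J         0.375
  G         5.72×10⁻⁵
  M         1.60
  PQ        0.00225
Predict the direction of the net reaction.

(X is a pure solid — omitted from Q.)
Q = [Z]·[G]² / ([J]²·[M]·[PQ]³) = (0.00221)·(5.72×10⁻⁵)² / ((0.375)²·(1.60)·(0.00225)³) = 0.00282
Q = 0.00282 > K = 8.31×10⁻⁴, so the reverse reaction proceeds.

toward reactants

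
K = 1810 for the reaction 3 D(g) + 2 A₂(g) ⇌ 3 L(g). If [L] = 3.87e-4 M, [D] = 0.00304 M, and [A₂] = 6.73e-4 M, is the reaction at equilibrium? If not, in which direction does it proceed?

Q = [L]³ / ([D]³·[A₂]²) = (3.87e-4)³ / ((0.00304)³·(6.73e-4)²) = 4550
Q = 4550 > K = 1810, so the reverse reaction proceeds.

toward reactants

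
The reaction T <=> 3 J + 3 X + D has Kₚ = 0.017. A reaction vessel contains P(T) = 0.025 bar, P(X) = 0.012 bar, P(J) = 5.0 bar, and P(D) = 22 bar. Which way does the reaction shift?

Qₚ = P(J)³·P(X)³·P(D) / P(T) = (5.0)³·(0.012)³·(22) / (0.025) = 0.19
Qₚ = 0.19 > Kₚ = 0.017, so the reverse reaction proceeds.

in the reverse direction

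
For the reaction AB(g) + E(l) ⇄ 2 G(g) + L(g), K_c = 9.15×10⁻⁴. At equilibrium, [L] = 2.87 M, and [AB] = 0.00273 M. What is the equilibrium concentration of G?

(E is a pure liquid — omitted from K_c.)
At equilibrium, K_c = [G]²·[L] / [AB] = 9.15×10⁻⁴.
([G])²·(2.87) / (0.00273) = 9.15×10⁻⁴
[G]² = 8.70×10⁻⁷ ⇒ [G] = 9.33×10⁻⁴ M

[G] = 9.33×10⁻⁴ M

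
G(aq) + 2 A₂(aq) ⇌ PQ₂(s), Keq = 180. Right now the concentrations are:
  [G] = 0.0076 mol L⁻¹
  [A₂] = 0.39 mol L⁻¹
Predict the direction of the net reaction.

reverse (toward reactants)

(PQ₂ is a pure solid — omitted from Q.)
Q = 1 / ([G]·[A₂]²) = 1 / ((0.0076)·(0.39)²) = 870
Q = 870 > Keq = 180, so the reverse reaction proceeds.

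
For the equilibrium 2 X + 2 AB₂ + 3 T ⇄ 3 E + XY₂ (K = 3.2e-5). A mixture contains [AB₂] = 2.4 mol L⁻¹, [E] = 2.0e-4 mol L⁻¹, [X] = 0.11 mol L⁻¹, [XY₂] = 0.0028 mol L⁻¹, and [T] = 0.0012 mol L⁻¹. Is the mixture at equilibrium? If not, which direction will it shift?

no; Q > K, reaction proceeds in reverse

Q = [E]³·[XY₂] / ([X]²·[AB₂]²·[T]³) = (2.0e-4)³·(0.0028) / ((0.11)²·(2.4)²·(0.0012)³) = 1.9e-4
Q = 1.9e-4 > K = 3.2e-5: net reverse reaction.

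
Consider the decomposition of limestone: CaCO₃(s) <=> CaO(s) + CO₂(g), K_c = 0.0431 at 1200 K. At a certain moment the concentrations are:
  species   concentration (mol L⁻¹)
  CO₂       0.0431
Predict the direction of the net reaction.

at equilibrium

(CaCO₃, CaO are pure solids — omitted from Q_c.)
Q_c = [CO₂] = 0.0431
Q_c = 0.0431 = K_c, so the system is already at equilibrium.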